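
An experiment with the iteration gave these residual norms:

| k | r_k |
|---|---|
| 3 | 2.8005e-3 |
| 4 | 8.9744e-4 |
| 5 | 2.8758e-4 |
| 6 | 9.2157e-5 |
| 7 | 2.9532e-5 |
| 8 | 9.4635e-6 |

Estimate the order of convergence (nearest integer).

Consecutive ratios: r_8/r_7 = 9.4635e-6/2.9532e-5 = 0.320449, r_7/r_6 = 2.9532e-5/9.2157e-5 = 0.320453.
p ≈ ln(0.320449)/ln(0.320453) = -1.1380/-1.1380 ≈ 1.00.
So the convergence is linear (order 1).

1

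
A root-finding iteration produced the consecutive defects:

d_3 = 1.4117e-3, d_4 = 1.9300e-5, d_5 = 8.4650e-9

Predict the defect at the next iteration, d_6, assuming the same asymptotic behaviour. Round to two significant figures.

7.6e-15

First estimate the order: p ≈ ln(d_5/d_4) / ln(d_4/d_3) = ln(8.4650e-9/1.9300e-5)/ln(1.9300e-5/1.4117e-3) = ln(0.000438601)/ln(0.0136715) ≈ 1.8013.
Then d_6 ≈ d_5·(d_5/d_4)^p = 8.4650e-9·(0.000438601)^1.8013 = 8.4650e-9·8.94046e-07 ≈ 7.568e-15.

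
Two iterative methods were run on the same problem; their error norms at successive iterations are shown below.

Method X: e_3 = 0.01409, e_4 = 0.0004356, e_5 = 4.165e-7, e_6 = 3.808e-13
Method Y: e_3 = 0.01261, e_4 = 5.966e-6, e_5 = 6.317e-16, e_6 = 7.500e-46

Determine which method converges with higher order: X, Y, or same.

Method X: p ≈ ln(3.808e-13/4.165e-7)/ln(4.165e-7/0.0004356) ≈ 2.00.
Method Y: p ≈ ln(7.500e-46/6.317e-16)/ln(6.317e-16/5.966e-6) ≈ 3.00.
Method Y has the higher order (≈3.0 vs ≈2.0).

Y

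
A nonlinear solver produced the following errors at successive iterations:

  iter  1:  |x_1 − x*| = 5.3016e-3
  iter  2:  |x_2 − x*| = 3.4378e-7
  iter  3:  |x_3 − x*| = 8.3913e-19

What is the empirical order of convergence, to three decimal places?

p ≈ ln(|x_3 − x*|/|x_2 − x*|) / ln(|x_2 − x*|/|x_1 − x*|)
  = ln(8.3913e-19/3.4378e-7) / ln(3.4378e-7/5.3016e-3)
  = ln(2.44089e-12) / ln(6.48446e-05)
  = -26.738658 / -9.643517 ≈ 2.772708

2.773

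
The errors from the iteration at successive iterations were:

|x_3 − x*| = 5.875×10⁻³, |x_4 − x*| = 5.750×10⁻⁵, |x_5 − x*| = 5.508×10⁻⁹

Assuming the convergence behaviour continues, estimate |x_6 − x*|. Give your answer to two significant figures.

5.1e-17

First estimate the order: p ≈ ln(|x_5 − x*|/|x_4 − x*|) / ln(|x_4 − x*|/|x_3 − x*|) = ln(5.508×10⁻⁹/5.750×10⁻⁵)/ln(5.750×10⁻⁵/5.875×10⁻³) = ln(9.57913e-05)/ln(0.00978723) ≈ 2.0000.
Then |x_6 − x*| ≈ |x_5 − x*|·(|x_5 − x*|/|x_4 − x*|)^p = 5.508×10⁻⁹·(9.57913e-05)^2.0000 = 5.508×10⁻⁹·9.17597e-09 ≈ 5.054e-17.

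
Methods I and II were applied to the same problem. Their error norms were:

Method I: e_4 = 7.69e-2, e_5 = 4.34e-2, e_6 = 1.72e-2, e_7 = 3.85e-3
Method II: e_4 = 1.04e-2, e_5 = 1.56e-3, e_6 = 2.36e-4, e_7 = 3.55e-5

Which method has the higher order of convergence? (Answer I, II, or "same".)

I

Method I: p ≈ ln(3.85e-3/1.72e-2)/ln(1.72e-2/4.34e-2) ≈ 1.62.
Method II: p ≈ ln(3.55e-5/2.36e-4)/ln(2.36e-4/1.56e-3) ≈ 1.00.
Method I has the higher order (≈1.6 vs ≈1.0).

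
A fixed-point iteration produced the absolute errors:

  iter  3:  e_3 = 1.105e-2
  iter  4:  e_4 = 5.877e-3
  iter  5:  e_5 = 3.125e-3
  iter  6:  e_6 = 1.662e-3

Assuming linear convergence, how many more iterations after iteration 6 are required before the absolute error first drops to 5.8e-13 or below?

35

Rate ρ ≈ e_6/e_5 = 1.662e-3/3.125e-3 = 0.5318.
After j more steps, e_{6+j} ≈ 1.662e-3·ρ^j; need ρ^j ≤ 5.8e-13/1.662e-3 = 3.48977e-10.
j ≥ ln(3.48977e-10)/ln(0.5318) = -21.7760/-0.63149 = 34.484.
So 35 more iterations are needed.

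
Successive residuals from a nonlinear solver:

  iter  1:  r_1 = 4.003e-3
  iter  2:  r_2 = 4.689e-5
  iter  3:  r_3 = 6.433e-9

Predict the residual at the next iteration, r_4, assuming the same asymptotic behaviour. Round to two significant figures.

1.2e-16

First estimate the order: p ≈ ln(r_3/r_2) / ln(r_2/r_1) = ln(6.433e-9/4.689e-5)/ln(4.689e-5/4.003e-3) = ln(0.000137193)/ln(0.0117137) ≈ 2.0000.
Then r_4 ≈ r_3·(r_3/r_2)^p = 6.433e-9·(0.000137193)^2.0000 = 6.433e-9·1.88219e-08 ≈ 1.211e-16.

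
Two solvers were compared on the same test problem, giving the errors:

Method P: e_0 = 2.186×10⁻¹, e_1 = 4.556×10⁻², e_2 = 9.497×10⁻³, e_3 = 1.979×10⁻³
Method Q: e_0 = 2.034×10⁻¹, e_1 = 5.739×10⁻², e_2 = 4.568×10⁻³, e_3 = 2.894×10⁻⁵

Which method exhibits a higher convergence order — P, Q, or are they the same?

Method P: p ≈ ln(1.979×10⁻³/9.497×10⁻³)/ln(9.497×10⁻³/4.556×10⁻²) ≈ 1.00.
Method Q: p ≈ ln(2.894×10⁻⁵/4.568×10⁻³)/ln(4.568×10⁻³/5.739×10⁻²) ≈ 2.00.
Method Q has the higher order (≈2.0 vs ≈1.0).

Q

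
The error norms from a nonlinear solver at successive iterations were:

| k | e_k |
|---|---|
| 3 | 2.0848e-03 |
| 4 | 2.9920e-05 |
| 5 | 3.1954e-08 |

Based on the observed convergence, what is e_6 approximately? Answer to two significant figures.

5.2e-13

First estimate the order: p ≈ ln(e_5/e_4) / ln(e_4/e_3) = ln(3.1954e-08/2.9920e-05)/ln(2.9920e-05/2.0848e-03) = ln(0.00106798)/ln(0.0143515) ≈ 1.6122.
Then e_6 ≈ e_5·(e_5/e_4)^p = 3.1954e-08·(0.00106798)^1.6122 = 3.1954e-08·1.61976e-05 ≈ 5.176e-13.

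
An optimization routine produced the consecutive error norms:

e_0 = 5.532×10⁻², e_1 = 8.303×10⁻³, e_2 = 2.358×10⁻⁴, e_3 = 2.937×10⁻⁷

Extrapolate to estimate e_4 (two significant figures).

First estimate the order: p ≈ ln(e_3/e_2) / ln(e_2/e_1) = ln(2.937×10⁻⁷/2.358×10⁻⁴)/ln(2.358×10⁻⁴/8.303×10⁻³) = ln(0.00124555)/ln(0.0283994) ≈ 1.8780.
Then e_4 ≈ e_3·(e_3/e_2)^p = 2.937×10⁻⁷·(0.00124555)^1.8780 = 2.937×10⁻⁷·3.50823e-06 ≈ 1.03e-12.

1.0e-12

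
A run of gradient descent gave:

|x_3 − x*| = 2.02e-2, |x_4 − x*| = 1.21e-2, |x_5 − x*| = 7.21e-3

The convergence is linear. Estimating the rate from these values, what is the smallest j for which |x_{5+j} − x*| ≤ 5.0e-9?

28

Rate ρ ≈ |x_5 − x*|/|x_4 − x*| = 7.21e-3/1.21e-2 = 0.5959.
After j more steps, |x_{5+j} − x*| ≈ 7.21e-3·ρ^j; need ρ^j ≤ 5.0e-9/7.21e-3 = 6.93481e-07.
j ≥ ln(6.93481e-07)/ln(0.5959) = -14.1815/-0.51768 = 27.394.
So 28 more iterations are needed.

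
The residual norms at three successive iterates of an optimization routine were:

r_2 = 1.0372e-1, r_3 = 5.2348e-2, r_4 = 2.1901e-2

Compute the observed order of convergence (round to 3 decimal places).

p ≈ ln(r_4/r_3) / ln(r_3/r_2)
  = ln(2.1901e-2/5.2348e-2) / ln(5.2348e-2/1.0372e-1)
  = ln(0.418373) / ln(0.504705)
  = -0.871382 / -0.683781 ≈ 1.274358

1.274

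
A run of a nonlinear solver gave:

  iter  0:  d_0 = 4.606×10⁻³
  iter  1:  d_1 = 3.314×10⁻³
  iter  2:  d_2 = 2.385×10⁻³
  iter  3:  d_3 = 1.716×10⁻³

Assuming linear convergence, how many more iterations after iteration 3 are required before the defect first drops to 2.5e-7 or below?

27

Rate ρ ≈ d_3/d_2 = 1.716×10⁻³/2.385×10⁻³ = 0.7195.
After j more steps, d_{3+j} ≈ 1.716×10⁻³·ρ^j; need ρ^j ≤ 2.5e-7/1.716×10⁻³ = 0.000145688.
j ≥ ln(0.000145688)/ln(0.7195) = -8.8340/-0.32920 = 26.835.
So 27 more iterations are needed.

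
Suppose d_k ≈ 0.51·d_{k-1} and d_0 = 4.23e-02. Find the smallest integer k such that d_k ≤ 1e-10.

30

After k steps, d_k ≈ 4.23e-02·0.51^k.
Need 0.51^k ≤ 1e-10/4.23e-02 = 2.36407e-09.
k ≥ ln(2.36407e-09)/ln(0.51) = -19.8629/-0.67334 = 29.499.
Smallest integer k = 30.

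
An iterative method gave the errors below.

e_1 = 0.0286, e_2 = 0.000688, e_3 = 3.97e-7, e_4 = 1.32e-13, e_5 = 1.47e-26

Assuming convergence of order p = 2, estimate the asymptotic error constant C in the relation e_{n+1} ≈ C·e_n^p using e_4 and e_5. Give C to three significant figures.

0.844

C ≈ e_5 / e_4^2
  = 1.47e-26 / (1.32e-13)^2
  = 1.47e-26 / 1.7424e-26 ≈ 0.84366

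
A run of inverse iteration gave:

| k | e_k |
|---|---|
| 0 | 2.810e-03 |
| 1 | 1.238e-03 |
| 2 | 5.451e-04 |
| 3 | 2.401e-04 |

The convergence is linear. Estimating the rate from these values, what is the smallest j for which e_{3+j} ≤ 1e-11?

21

Rate ρ ≈ e_3/e_2 = 2.401e-04/5.451e-04 = 0.4405.
After j more steps, e_{3+j} ≈ 2.401e-04·ρ^j; need ρ^j ≤ 1e-11/2.401e-04 = 4.16493e-08.
j ≥ ln(4.16493e-08)/ln(0.4405) = -16.9940/-0.81984 = 20.728.
So 21 more iterations are needed.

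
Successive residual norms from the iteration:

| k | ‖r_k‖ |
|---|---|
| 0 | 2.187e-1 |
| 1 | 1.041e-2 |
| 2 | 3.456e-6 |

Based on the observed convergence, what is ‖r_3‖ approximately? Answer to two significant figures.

2.4e-15

First estimate the order: p ≈ ln(‖r_2‖/‖r_1‖) / ln(‖r_1‖/‖r_0‖) = ln(3.456e-6/1.041e-2)/ln(1.041e-2/2.187e-1) = ln(0.000331988)/ln(0.0475995) ≈ 2.6307.
Then ‖r_3‖ ≈ ‖r_2‖·(‖r_2‖/‖r_1‖)^p = 3.456e-6·(0.000331988)^2.6307 = 3.456e-6·7.04882e-10 ≈ 2.436e-15.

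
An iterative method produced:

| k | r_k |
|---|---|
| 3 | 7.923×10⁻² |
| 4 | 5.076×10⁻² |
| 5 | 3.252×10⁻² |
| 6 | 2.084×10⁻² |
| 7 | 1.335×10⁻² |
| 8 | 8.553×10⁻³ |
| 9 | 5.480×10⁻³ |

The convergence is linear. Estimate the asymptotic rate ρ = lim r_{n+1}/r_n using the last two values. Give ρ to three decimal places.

0.641

ρ ≈ r_9/r_8 = 5.480×10⁻³/8.553×10⁻³ = 0.64071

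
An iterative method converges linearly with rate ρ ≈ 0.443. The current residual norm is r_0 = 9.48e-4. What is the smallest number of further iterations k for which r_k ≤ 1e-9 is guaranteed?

17

After k steps, r_k ≈ 9.48e-4·0.443^k.
Need 0.443^k ≤ 1e-9/9.48e-4 = 1.05485e-06.
k ≥ ln(1.05485e-06)/ln(0.443) = -13.7621/-0.81419 = 16.903.
Smallest integer k = 17.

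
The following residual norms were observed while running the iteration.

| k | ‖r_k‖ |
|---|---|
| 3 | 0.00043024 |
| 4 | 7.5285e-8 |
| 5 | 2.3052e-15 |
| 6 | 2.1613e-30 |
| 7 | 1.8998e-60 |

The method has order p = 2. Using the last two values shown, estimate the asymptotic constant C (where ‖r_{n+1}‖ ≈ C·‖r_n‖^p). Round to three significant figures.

0.407

C ≈ ‖r_7‖ / ‖r_6‖^2
  = 1.8998e-60 / (2.1613e-30)^2
  = 1.8998e-60 / 4.67122e-60 ≈ 0.4067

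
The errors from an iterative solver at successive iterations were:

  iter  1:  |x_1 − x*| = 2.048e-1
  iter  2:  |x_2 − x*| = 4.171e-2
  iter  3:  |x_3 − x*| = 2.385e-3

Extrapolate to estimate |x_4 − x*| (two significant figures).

First estimate the order: p ≈ ln(|x_3 − x*|/|x_2 − x*|) / ln(|x_2 − x*|/|x_1 − x*|) = ln(2.385e-3/4.171e-2)/ln(4.171e-2/2.048e-1) = ln(0.0571805)/ln(0.203662) ≈ 1.7982.
Then |x_4 − x*| ≈ |x_3 − x*|·(|x_3 − x*|/|x_2 − x*|)^p = 2.385e-3·(0.0571805)^1.7982 = 2.385e-3·0.00582483 ≈ 1.389e-05.

1.4e-5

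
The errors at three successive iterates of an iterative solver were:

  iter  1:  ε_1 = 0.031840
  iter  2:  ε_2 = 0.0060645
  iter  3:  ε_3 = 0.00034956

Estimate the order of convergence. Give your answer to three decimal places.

p ≈ ln(ε_3/ε_2) / ln(ε_2/ε_1)
  = ln(0.00034956/0.0060645) / ln(0.0060645/0.031840)
  = ln(0.0576404) / ln(0.190468)
  = -2.853532 / -1.658271 ≈ 1.720787

1.721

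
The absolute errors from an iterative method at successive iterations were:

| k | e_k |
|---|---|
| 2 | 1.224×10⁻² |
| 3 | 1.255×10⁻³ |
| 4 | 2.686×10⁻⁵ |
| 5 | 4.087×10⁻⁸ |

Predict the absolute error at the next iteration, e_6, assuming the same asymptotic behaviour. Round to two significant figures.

7.2e-13

First estimate the order: p ≈ ln(e_5/e_4) / ln(e_4/e_3) = ln(4.087×10⁻⁸/2.686×10⁻⁵)/ln(2.686×10⁻⁵/1.255×10⁻³) = ln(0.00152159)/ln(0.0214024) ≈ 1.6877.
Then e_6 ≈ e_5·(e_5/e_4)^p = 4.087×10⁻⁸·(0.00152159)^1.6877 = 4.087×10⁻⁸·1.75616e-05 ≈ 7.177e-13.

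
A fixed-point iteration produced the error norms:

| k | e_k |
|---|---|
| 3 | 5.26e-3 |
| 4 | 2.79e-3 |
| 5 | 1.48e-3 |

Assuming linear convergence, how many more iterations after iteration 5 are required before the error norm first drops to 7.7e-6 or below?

Rate ρ ≈ e_5/e_4 = 1.48e-3/2.79e-3 = 0.5305.
After j more steps, e_{5+j} ≈ 1.48e-3·ρ^j; need ρ^j ≤ 7.7e-6/1.48e-3 = 0.0052027.
j ≥ ln(0.0052027)/ln(0.5305) = -5.2586/-0.63394 = 8.295.
So 9 more iterations are needed.

9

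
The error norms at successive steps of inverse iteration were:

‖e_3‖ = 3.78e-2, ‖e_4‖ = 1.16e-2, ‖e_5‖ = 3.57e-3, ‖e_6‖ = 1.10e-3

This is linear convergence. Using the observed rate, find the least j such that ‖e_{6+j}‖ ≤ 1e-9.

Rate ρ ≈ ‖e_6‖/‖e_5‖ = 1.10e-3/3.57e-3 = 0.3081.
After j more steps, ‖e_{6+j}‖ ≈ 1.10e-3·ρ^j; need ρ^j ≤ 1e-9/1.10e-3 = 9.09091e-07.
j ≥ ln(9.09091e-07)/ln(0.3081) = -13.9108/-1.17733 = 11.816.
So 12 more iterations are needed.

12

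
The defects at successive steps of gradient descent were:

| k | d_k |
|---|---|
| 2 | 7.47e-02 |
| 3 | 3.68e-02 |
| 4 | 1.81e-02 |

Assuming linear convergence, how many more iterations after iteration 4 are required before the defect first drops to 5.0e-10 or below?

Rate ρ ≈ d_4/d_3 = 1.81e-02/3.68e-02 = 0.4918.
After j more steps, d_{4+j} ≈ 1.81e-02·ρ^j; need ρ^j ≤ 5.0e-10/1.81e-02 = 2.76243e-08.
j ≥ ln(2.76243e-08)/ln(0.4918) = -17.4046/-0.70968 = 24.525.
So 25 more iterations are needed.

25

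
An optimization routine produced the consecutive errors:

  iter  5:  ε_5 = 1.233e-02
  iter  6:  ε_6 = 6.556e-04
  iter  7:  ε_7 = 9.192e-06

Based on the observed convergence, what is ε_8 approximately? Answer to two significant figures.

1.9e-8

First estimate the order: p ≈ ln(ε_7/ε_6) / ln(ε_6/ε_5) = ln(9.192e-06/6.556e-04)/ln(6.556e-04/1.233e-02) = ln(0.0140207)/ln(0.0531711) ≈ 1.4543.
Then ε_8 ≈ ε_7·(ε_7/ε_6)^p = 9.192e-06·(0.0140207)^1.4543 = 9.192e-06·0.00201766 ≈ 1.855e-08.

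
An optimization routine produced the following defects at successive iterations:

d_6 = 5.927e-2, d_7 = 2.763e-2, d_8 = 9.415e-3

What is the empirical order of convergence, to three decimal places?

p ≈ ln(d_8/d_7) / ln(d_7/d_6)
  = ln(9.415e-3/2.763e-2) / ln(2.763e-2/5.927e-2)
  = ln(0.340753) / ln(0.466172)
  = -1.076597 / -0.763201 ≈ 1.410634

1.411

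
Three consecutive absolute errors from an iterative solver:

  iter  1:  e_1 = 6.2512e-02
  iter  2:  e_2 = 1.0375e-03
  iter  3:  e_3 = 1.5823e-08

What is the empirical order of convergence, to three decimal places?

2.706

p ≈ ln(e_3/e_2) / ln(e_2/e_1)
  = ln(1.5823e-08/1.0375e-03) / ln(1.0375e-03/6.2512e-02)
  = ln(1.52511e-05) / ln(0.0165968)
  = -11.090859 / -4.098545 ≈ 2.706048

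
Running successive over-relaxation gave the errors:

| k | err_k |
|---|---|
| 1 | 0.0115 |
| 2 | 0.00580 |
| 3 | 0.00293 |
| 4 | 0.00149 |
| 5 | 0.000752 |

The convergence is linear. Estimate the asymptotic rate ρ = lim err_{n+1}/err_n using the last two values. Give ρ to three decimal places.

0.505

ρ ≈ err_5/err_4 = 0.000752/0.00149 = 0.50470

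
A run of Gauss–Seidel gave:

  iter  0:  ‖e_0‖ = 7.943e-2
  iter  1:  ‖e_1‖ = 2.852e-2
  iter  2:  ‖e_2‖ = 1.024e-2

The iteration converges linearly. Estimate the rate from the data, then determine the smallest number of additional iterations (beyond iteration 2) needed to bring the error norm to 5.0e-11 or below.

19

Rate ρ ≈ ‖e_2‖/‖e_1‖ = 1.024e-2/2.852e-2 = 0.3590.
After j more steps, ‖e_{2+j}‖ ≈ 1.024e-2·ρ^j; need ρ^j ≤ 5.0e-11/1.024e-2 = 4.88281e-09.
j ≥ ln(4.88281e-09)/ln(0.3590) = -19.1375/-1.02443 = 18.681.
So 19 more iterations are needed.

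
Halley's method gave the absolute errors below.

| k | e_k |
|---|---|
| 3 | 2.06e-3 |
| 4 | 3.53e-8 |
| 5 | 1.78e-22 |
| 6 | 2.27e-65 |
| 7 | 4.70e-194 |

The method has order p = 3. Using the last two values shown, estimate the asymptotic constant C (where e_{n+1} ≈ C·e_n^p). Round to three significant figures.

C ≈ e_7 / e_6^3
  = 4.70e-194 / (2.27e-65)^3
  = 4.70e-194 / 1.16971e-194 ≈ 4.0181

4.02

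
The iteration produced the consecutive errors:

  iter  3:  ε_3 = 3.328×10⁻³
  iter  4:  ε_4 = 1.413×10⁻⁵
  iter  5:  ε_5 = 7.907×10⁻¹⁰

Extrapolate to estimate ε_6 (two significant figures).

1.9e-17

First estimate the order: p ≈ ln(ε_5/ε_4) / ln(ε_4/ε_3) = ln(7.907×10⁻¹⁰/1.413×10⁻⁵)/ln(1.413×10⁻⁵/3.328×10⁻³) = ln(5.5959e-05)/ln(0.00424579) ≈ 1.7926.
Then ε_6 ≈ ε_5·(ε_5/ε_4)^p = 7.907×10⁻¹⁰·(5.5959e-05)^1.7926 = 7.907×10⁻¹⁰·2.38579e-08 ≈ 1.886e-17.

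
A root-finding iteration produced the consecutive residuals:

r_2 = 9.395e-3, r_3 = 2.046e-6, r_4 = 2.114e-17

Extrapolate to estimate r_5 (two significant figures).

2.3e-50

First estimate the order: p ≈ ln(r_4/r_3) / ln(r_3/r_2) = ln(2.114e-17/2.046e-6)/ln(2.046e-6/9.395e-3) = ln(1.03324e-11)/ln(0.000217775) ≈ 3.0000.
Then r_5 ≈ r_4·(r_4/r_3)^p = 2.114e-17·(1.03324e-11)^3.0000 = 2.114e-17·1.10307e-33 ≈ 2.332e-50.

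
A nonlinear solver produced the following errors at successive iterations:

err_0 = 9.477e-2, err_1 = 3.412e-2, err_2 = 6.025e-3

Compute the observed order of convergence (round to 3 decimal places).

1.697

p ≈ ln(err_2/err_1) / ln(err_1/err_0)
  = ln(6.025e-3/3.412e-2) / ln(3.412e-2/9.477e-2)
  = ln(0.176583) / ln(0.36003)
  = -1.733964 / -1.021568 ≈ 1.697355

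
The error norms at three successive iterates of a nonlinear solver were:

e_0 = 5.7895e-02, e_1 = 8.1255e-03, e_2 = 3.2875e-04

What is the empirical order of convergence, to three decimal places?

1.633

p ≈ ln(e_2/e_1) / ln(e_1/e_0)
  = ln(3.2875e-04/8.1255e-03) / ln(8.1255e-03/5.7895e-02)
  = ln(0.040459) / ln(0.140349)
  = -3.207466 / -1.963623 ≈ 1.633443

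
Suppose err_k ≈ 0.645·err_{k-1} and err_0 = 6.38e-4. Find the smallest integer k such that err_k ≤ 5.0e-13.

After k steps, err_k ≈ 6.38e-4·0.645^k.
Need 0.645^k ≤ 5.0e-13/6.38e-4 = 7.83699e-10.
k ≥ ln(7.83699e-10)/ln(0.645) = -20.9670/-0.43850 = 47.815.
Smallest integer k = 48.

48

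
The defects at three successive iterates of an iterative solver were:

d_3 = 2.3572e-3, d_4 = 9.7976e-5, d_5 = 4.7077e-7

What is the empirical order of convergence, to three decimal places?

1.678

p ≈ ln(d_5/d_4) / ln(d_4/d_3)
  = ln(4.7077e-7/9.7976e-5) / ln(9.7976e-5/2.3572e-3)
  = ln(0.00480495) / ln(0.0415646)
  = -5.338109 / -3.180506 ≈ 1.678384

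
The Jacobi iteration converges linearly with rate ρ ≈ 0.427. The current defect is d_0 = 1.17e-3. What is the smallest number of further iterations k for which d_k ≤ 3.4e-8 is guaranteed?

13

After k steps, d_k ≈ 1.17e-3·0.427^k.
Need 0.427^k ≤ 3.4e-8/1.17e-3 = 2.90598e-05.
k ≥ ln(2.90598e-05)/ln(0.427) = -10.4462/-0.85097 = 12.276.
Smallest integer k = 13.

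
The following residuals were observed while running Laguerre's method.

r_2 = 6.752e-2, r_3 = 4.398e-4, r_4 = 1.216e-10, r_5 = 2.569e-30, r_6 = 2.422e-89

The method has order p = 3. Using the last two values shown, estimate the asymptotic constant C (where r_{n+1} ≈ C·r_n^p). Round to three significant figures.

1.43

C ≈ r_6 / r_5^3
  = 2.422e-89 / (2.569e-30)^3
  = 2.422e-89 / 1.69548e-89 ≈ 1.4285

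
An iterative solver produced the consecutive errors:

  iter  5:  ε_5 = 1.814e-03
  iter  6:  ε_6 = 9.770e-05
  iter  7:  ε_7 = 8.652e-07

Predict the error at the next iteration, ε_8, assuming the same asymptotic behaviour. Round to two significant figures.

4.1e-10

First estimate the order: p ≈ ln(ε_7/ε_6) / ln(ε_6/ε_5) = ln(8.652e-07/9.770e-05)/ln(9.770e-05/1.814e-03) = ln(0.00885568)/ln(0.0538589) ≈ 1.6180.
Then ε_8 ≈ ε_7·(ε_7/ε_6)^p = 8.652e-07·(0.00885568)^1.6180 = 8.652e-07·0.000477095 ≈ 4.128e-10.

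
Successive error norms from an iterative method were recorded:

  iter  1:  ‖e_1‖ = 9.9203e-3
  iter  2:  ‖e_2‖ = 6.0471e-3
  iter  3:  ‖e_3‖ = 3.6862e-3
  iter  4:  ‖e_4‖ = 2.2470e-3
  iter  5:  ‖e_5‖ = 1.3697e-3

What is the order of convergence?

1

Consecutive ratios: ‖e_5‖/‖e_4‖ = 1.3697e-3/2.2470e-3 = 0.609568, ‖e_4‖/‖e_3‖ = 2.2470e-3/3.6862e-3 = 0.609571.
p ≈ ln(0.609568)/ln(0.609571) = -0.4950/-0.4950 ≈ 1.00.
So the convergence is linear (order 1).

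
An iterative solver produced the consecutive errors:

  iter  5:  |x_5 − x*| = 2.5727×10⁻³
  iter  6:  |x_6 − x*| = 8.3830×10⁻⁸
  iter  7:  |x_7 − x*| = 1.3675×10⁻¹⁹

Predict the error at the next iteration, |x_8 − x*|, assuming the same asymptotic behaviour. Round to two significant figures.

1.5e-50

First estimate the order: p ≈ ln(|x_7 − x*|/|x_6 − x*|) / ln(|x_6 − x*|/|x_5 − x*|) = ln(1.3675×10⁻¹⁹/8.3830×10⁻⁸)/ln(8.3830×10⁻⁸/2.5727×10⁻³) = ln(1.63128e-12)/ln(3.25844e-05) ≈ 2.6270.
Then |x_8 − x*| ≈ |x_7 − x*|·(|x_7 − x*|/|x_6 − x*|)^p = 1.3675×10⁻¹⁹·(1.63128e-12)^2.6270 = 1.3675×10⁻¹⁹·1.08221e-31 ≈ 1.48e-50.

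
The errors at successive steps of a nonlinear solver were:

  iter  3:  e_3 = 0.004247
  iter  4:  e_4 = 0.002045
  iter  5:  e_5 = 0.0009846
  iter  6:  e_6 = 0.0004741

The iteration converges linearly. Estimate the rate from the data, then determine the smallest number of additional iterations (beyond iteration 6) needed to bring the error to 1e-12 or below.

28

Rate ρ ≈ e_6/e_5 = 0.0004741/0.0009846 = 0.4815.
After j more steps, e_{6+j} ≈ 0.0004741·ρ^j; need ρ^j ≤ 1e-12/0.0004741 = 2.10926e-09.
j ≥ ln(2.10926e-09)/ln(0.4815) = -19.9769/-0.73085 = 27.334.
So 28 more iterations are needed.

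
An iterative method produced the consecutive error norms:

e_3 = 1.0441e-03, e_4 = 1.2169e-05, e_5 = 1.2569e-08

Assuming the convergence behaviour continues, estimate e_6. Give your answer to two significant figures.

3.1e-13

First estimate the order: p ≈ ln(e_5/e_4) / ln(e_4/e_3) = ln(1.2569e-08/1.2169e-05)/ln(1.2169e-05/1.0441e-03) = ln(0.00103287)/ln(0.011655) ≈ 1.5443.
Then e_6 ≈ e_5·(e_5/e_4)^p = 1.2569e-08·(0.00103287)^1.5443 = 1.2569e-08·2.44788e-05 ≈ 3.077e-13.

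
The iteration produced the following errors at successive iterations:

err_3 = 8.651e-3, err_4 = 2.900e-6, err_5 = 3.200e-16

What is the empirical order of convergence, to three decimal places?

p ≈ ln(err_5/err_4) / ln(err_4/err_3)
  = ln(3.200e-16/2.900e-6) / ln(2.900e-6/8.651e-3)
  = ln(1.10345e-10) / ln(0.000335221)
  = -22.927409 / -8.000721 ≈ 2.865668

2.866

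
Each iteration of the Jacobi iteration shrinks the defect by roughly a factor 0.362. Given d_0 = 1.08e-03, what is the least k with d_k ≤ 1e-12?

After k steps, d_k ≈ 1.08e-03·0.362^k.
Need 0.362^k ≤ 1e-12/1.08e-03 = 9.25926e-10.
k ≥ ln(9.25926e-10)/ln(0.362) = -20.8002/-1.01611 = 20.470.
Smallest integer k = 21.

21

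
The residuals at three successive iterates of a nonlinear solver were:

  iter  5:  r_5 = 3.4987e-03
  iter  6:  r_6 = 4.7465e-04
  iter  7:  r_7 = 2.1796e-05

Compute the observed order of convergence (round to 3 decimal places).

p ≈ ln(r_7/r_6) / ln(r_6/r_5)
  = ln(2.1796e-05/4.7465e-04) / ln(4.7465e-04/3.4987e-03)
  = ln(0.0459202) / ln(0.135665)
  = -3.080850 / -1.997567 ≈ 1.542301

1.542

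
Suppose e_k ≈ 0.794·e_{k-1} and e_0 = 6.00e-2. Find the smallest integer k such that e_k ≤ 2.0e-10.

After k steps, e_k ≈ 6.00e-2·0.794^k.
Need 0.794^k ≤ 2.0e-10/6.00e-2 = 3.33333e-09.
k ≥ ln(3.33333e-09)/ln(0.794) = -19.5193/-0.23067 = 84.620.
Smallest integer k = 85.

85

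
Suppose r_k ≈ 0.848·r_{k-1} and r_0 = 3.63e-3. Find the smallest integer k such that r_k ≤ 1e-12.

After k steps, r_k ≈ 3.63e-3·0.848^k.
Need 0.848^k ≤ 1e-12/3.63e-3 = 2.75482e-10.
k ≥ ln(2.75482e-10)/ln(0.848) = -22.0125/-0.16487 = 133.514.
Smallest integer k = 134.

134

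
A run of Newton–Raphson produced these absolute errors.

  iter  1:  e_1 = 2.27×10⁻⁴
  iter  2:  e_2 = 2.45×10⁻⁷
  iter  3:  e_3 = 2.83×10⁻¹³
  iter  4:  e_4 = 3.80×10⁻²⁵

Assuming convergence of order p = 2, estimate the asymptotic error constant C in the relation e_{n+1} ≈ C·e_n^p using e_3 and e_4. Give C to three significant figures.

4.74

C ≈ e_4 / e_3^2
  = 3.80×10⁻²⁵ / (2.83×10⁻¹³)^2
  = 3.80×10⁻²⁵ / 8.0089e-26 ≈ 4.7447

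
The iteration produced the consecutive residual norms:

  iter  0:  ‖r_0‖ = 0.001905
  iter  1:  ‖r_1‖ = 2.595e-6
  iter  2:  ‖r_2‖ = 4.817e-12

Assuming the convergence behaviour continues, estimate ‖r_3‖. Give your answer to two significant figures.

1.7e-23

First estimate the order: p ≈ ln(‖r_2‖/‖r_1‖) / ln(‖r_1‖/‖r_0‖) = ln(4.817e-12/2.595e-6)/ln(2.595e-6/0.001905) = ln(1.85626e-06)/ln(0.0013622) ≈ 1.9999.
Then ‖r_3‖ ≈ ‖r_2‖·(‖r_2‖/‖r_1‖)^p = 4.817e-12·(1.85626e-06)^1.9999 = 4.817e-12·3.45025e-12 ≈ 1.662e-23.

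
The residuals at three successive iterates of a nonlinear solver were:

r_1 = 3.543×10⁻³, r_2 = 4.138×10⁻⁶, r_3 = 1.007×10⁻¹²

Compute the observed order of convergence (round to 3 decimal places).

2.255

p ≈ ln(r_3/r_2) / ln(r_2/r_1)
  = ln(1.007×10⁻¹²/4.138×10⁻⁶) / ln(4.138×10⁻⁶/3.543×10⁻³)
  = ln(2.43354e-07) / ln(0.00116794)
  = -15.228749 / -6.752514 ≈ 2.255271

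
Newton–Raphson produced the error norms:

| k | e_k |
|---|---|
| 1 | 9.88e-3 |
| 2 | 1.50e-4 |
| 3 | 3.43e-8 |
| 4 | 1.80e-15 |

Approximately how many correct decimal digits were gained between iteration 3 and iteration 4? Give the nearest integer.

Digits gained ≈ log₁₀(e_3/e_4) = log₁₀(3.43e-8/1.80e-15) = log₁₀(1.90556e+07) ≈ 7.280.

7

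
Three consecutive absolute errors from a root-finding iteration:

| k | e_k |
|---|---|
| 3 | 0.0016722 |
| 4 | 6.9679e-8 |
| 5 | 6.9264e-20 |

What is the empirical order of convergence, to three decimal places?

2.740

p ≈ ln(e_5/e_4) / ln(e_4/e_3)
  = ln(6.9264e-20/6.9679e-8) / ln(6.9679e-8/0.0016722)
  = ln(9.94044e-13) / ln(4.16691e-05)
  = -27.636995 / -10.085751 ≈ 2.740202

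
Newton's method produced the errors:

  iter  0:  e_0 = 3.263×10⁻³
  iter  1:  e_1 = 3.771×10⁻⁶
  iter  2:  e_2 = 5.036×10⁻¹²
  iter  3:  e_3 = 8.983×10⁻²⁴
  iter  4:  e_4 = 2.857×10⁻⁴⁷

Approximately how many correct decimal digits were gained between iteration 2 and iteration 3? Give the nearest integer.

12

Digits gained ≈ log₁₀(e_2/e_3) = log₁₀(5.036×10⁻¹²/8.983×10⁻²⁴) = log₁₀(5.60614e+11) ≈ 11.749.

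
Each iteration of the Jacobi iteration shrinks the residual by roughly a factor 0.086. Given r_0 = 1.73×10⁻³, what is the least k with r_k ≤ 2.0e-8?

After k steps, r_k ≈ 1.73×10⁻³·0.086^k.
Need 0.086^k ≤ 2.0e-8/1.73×10⁻³ = 1.15607e-05.
k ≥ ln(1.15607e-05)/ln(0.086) = -11.3679/-2.45341 = 4.634.
Smallest integer k = 5.

5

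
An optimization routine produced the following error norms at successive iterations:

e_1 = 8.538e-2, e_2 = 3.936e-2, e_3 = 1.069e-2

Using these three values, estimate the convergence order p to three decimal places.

1.683

p ≈ ln(e_3/e_2) / ln(e_2/e_1)
  = ln(1.069e-2/3.936e-2) / ln(3.936e-2/8.538e-2)
  = ln(0.271596) / ln(0.460998)
  = -1.303440 / -0.774362 ≈ 1.683244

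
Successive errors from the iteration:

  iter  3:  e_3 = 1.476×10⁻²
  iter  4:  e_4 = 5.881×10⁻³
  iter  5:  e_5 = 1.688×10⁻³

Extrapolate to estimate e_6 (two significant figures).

3.1e-4

First estimate the order: p ≈ ln(e_5/e_4) / ln(e_4/e_3) = ln(1.688×10⁻³/5.881×10⁻³)/ln(5.881×10⁻³/1.476×10⁻²) = ln(0.287026)/ln(0.398442) ≈ 1.3564.
Then e_6 ≈ e_5·(e_5/e_4)^p = 1.688×10⁻³·(0.287026)^1.3564 = 1.688×10⁻³·0.18396 ≈ 0.0003105.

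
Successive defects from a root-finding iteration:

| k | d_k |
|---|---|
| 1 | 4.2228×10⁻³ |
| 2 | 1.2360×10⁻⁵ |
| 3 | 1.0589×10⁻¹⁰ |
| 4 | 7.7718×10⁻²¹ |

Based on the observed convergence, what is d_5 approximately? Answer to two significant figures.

4.2e-41

First estimate the order: p ≈ ln(d_4/d_3) / ln(d_3/d_2) = ln(7.7718×10⁻²¹/1.0589×10⁻¹⁰)/ln(1.0589×10⁻¹⁰/1.2360×10⁻⁵) = ln(7.3395e-11)/ln(8.56715e-06) ≈ 2.0000.
Then d_5 ≈ d_4·(d_4/d_3)^p = 7.7718×10⁻²¹·(7.3395e-11)^2.0000 = 7.7718×10⁻²¹·5.38683e-21 ≈ 4.187e-41.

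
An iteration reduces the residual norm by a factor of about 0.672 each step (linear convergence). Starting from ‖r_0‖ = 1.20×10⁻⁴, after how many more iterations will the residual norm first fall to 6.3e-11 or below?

37

After k steps, ‖r_k‖ ≈ 1.20×10⁻⁴·0.672^k.
Need 0.672^k ≤ 6.3e-11/1.20×10⁻⁴ = 5.25e-07.
k ≥ ln(5.25e-07)/ln(0.672) = -14.4599/-0.39750 = 36.377.
Smallest integer k = 37.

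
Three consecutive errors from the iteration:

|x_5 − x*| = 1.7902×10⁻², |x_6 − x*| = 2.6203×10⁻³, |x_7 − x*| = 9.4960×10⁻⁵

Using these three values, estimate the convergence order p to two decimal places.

1.73

p ≈ ln(|x_7 − x*|/|x_6 − x*|) / ln(|x_6 − x*|/|x_5 − x*|)
  = ln(9.4960×10⁻⁵/2.6203×10⁻³) / ln(2.6203×10⁻³/1.7902×10⁻²)
  = ln(0.0362401) / ln(0.146369)
  = -3.31759 / -1.92162 ≈ 1.72645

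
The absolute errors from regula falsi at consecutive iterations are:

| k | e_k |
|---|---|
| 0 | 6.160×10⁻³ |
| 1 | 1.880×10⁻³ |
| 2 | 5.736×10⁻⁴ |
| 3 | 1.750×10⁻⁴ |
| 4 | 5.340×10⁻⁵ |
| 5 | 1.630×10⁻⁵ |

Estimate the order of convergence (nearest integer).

Consecutive ratios: e_5/e_4 = 1.630×10⁻⁵/5.340×10⁻⁵ = 0.305243, e_4/e_3 = 5.340×10⁻⁵/1.750×10⁻⁴ = 0.305143.
p ≈ ln(0.305243)/ln(0.305143) = -1.1866/-1.1870 ≈ 1.00.
So the convergence is linear (order 1).

1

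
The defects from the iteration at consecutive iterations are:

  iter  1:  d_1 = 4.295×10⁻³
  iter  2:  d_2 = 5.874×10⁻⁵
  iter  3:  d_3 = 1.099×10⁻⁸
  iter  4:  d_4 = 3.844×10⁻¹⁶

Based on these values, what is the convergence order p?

2

Consecutive ratios: d_4/d_3 = 3.844×10⁻¹⁶/1.099×10⁻⁸ = 3.49773e-08, d_3/d_2 = 1.099×10⁻⁸/5.874×10⁻⁵ = 0.000187096.
p ≈ ln(3.49773e-08)/ln(0.000187096) = -17.1686/-8.5839 ≈ 2.00.
So the convergence is quadratic (order 2).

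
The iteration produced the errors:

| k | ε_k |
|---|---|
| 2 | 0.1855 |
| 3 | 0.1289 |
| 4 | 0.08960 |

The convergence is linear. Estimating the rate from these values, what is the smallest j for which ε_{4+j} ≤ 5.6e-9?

46

Rate ρ ≈ ε_4/ε_3 = 0.08960/0.1289 = 0.6951.
After j more steps, ε_{4+j} ≈ 0.08960·ρ^j; need ρ^j ≤ 5.6e-9/0.08960 = 6.25e-08.
j ≥ ln(6.25e-08)/ln(0.6951) = -16.5881/-0.36370 = 45.609.
So 46 more iterations are needed.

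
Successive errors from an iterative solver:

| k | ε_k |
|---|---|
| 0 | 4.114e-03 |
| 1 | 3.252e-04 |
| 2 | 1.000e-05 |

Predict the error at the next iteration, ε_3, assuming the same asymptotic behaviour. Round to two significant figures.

First estimate the order: p ≈ ln(ε_2/ε_1) / ln(ε_1/ε_0) = ln(1.000e-05/3.252e-04)/ln(3.252e-04/4.114e-03) = ln(0.0307503)/ln(0.0790472) ≈ 1.3720.
Then ε_3 ≈ ε_2·(ε_2/ε_1)^p = 1.000e-05·(0.0307503)^1.3720 = 1.000e-05·0.00842033 ≈ 8.42e-08.

8.4e-8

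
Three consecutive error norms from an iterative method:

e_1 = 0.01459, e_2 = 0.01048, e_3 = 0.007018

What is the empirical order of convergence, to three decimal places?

p ≈ ln(e_3/e_2) / ln(e_2/e_1)
  = ln(0.007018/0.01048) / ln(0.01048/0.01459)
  = ln(0.669656) / ln(0.7183)
  = -0.400991 / -0.330868 ≈ 1.211936

1.212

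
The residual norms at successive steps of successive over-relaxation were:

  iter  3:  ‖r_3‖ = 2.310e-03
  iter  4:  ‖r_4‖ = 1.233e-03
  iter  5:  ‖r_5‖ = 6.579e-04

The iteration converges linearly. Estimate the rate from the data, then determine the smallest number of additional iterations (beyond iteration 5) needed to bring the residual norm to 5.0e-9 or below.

19

Rate ρ ≈ ‖r_5‖/‖r_4‖ = 6.579e-04/1.233e-03 = 0.5336.
After j more steps, ‖r_{5+j}‖ ≈ 6.579e-04·ρ^j; need ρ^j ≤ 5.0e-9/6.579e-04 = 7.59994e-06.
j ≥ ln(7.59994e-06)/ln(0.5336) = -11.7874/-0.62811 = 18.766.
So 19 more iterations are needed.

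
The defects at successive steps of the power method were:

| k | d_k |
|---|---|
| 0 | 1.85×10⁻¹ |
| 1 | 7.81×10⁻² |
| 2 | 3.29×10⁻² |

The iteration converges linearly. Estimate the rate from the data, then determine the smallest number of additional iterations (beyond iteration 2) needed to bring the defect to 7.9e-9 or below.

18

Rate ρ ≈ d_2/d_1 = 3.29×10⁻²/7.81×10⁻² = 0.4213.
After j more steps, d_{2+j} ≈ 3.29×10⁻²·ρ^j; need ρ^j ≤ 7.9e-9/3.29×10⁻² = 2.40122e-07.
j ≥ ln(2.40122e-07)/ln(0.4213) = -15.2421/-0.86441 = 17.633.
So 18 more iterations are needed.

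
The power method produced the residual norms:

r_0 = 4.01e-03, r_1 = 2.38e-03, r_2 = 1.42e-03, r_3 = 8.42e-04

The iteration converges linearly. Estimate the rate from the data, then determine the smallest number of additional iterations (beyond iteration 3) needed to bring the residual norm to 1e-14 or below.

49

Rate ρ ≈ r_3/r_2 = 8.42e-04/1.42e-03 = 0.5930.
After j more steps, r_{3+j} ≈ 8.42e-04·ρ^j; need ρ^j ≤ 1e-14/8.42e-04 = 1.18765e-11.
j ≥ ln(1.18765e-11)/ln(0.5930) = -25.1565/-0.52256 = 48.141.
So 49 more iterations are needed.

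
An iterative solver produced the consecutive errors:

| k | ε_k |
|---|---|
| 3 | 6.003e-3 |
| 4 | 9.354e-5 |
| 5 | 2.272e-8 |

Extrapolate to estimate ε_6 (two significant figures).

First estimate the order: p ≈ ln(ε_5/ε_4) / ln(ε_4/ε_3) = ln(2.272e-8/9.354e-5)/ln(9.354e-5/6.003e-3) = ln(0.000242891)/ln(0.0155822) ≈ 1.9999.
Then ε_6 ≈ ε_5·(ε_5/ε_4)^p = 2.272e-8·(0.000242891)^1.9999 = 2.272e-8·5.90452e-08 ≈ 1.342e-15.

1.3e-15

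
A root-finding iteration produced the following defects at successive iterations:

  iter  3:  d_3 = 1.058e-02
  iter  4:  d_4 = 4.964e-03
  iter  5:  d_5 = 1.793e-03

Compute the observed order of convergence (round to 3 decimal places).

p ≈ ln(d_5/d_4) / ln(d_4/d_3)
  = ln(1.793e-03/4.964e-03) / ln(4.964e-03/1.058e-02)
  = ln(0.361201) / ln(0.469187)
  = -1.018321 / -0.756754 ≈ 1.345643

1.346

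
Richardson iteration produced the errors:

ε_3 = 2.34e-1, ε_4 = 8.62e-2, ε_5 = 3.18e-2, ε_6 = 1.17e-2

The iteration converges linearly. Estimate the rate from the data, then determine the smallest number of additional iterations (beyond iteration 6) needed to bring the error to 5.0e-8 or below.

13

Rate ρ ≈ ε_6/ε_5 = 1.17e-2/3.18e-2 = 0.3679.
After j more steps, ε_{6+j} ≈ 1.17e-2·ρ^j; need ρ^j ≤ 5.0e-8/1.17e-2 = 4.2735e-06.
j ≥ ln(4.2735e-06)/ln(0.3679) = -12.3631/-0.99994 = 12.364.
So 13 more iterations are needed.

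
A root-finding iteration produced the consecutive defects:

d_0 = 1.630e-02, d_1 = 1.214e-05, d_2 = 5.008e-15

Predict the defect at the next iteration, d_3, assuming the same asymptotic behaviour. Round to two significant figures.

3.5e-43

First estimate the order: p ≈ ln(d_2/d_1) / ln(d_1/d_0) = ln(5.008e-15/1.214e-05)/ln(1.214e-05/1.630e-02) = ln(4.12521e-10)/ln(0.000744785) ≈ 3.0002.
Then d_3 ≈ d_2·(d_2/d_1)^p = 5.008e-15·(4.12521e-10)^3.0002 = 5.008e-15·6.98974e-29 ≈ 3.5e-43.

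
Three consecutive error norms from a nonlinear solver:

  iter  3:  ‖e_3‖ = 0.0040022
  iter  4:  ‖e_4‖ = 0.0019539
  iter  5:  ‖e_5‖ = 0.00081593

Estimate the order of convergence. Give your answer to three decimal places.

p ≈ ln(‖e_5‖/‖e_4‖) / ln(‖e_4‖/‖e_3‖)
  = ln(0.00081593/0.0019539) / ln(0.0019539/0.0040022)
  = ln(0.41759) / ln(0.488206)
  = -0.873255 / -0.717018 ≈ 1.217898

1.218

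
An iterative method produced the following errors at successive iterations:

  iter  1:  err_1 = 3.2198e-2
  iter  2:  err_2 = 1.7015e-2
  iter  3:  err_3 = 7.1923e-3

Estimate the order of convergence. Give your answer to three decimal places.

p ≈ ln(err_3/err_2) / ln(err_2/err_1)
  = ln(7.1923e-3/1.7015e-2) / ln(1.7015e-2/3.2198e-2)
  = ln(0.422703) / ln(0.528449)
  = -0.861085 / -0.637809 ≈ 1.350067

1.350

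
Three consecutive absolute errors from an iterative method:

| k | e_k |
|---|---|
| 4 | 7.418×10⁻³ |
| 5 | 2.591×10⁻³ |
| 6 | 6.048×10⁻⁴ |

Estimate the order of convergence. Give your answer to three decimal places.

p ≈ ln(e_6/e_5) / ln(e_5/e_4)
  = ln(6.048×10⁻⁴/2.591×10⁻³) / ln(2.591×10⁻³/7.418×10⁻³)
  = ln(0.233423) / ln(0.349286)
  = -1.454903 / -1.051864 ≈ 1.383166

1.383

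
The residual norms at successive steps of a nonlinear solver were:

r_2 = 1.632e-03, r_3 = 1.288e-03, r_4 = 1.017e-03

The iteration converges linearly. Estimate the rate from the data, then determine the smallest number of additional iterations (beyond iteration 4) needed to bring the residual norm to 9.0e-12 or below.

Rate ρ ≈ r_4/r_3 = 1.017e-03/1.288e-03 = 0.7896.
After j more steps, r_{4+j} ≈ 1.017e-03·ρ^j; need ρ^j ≤ 9.0e-12/1.017e-03 = 8.84956e-09.
j ≥ ln(8.84956e-09)/ln(0.7896) = -18.5429/-0.23623 = 78.495.
So 79 more iterations are needed.

79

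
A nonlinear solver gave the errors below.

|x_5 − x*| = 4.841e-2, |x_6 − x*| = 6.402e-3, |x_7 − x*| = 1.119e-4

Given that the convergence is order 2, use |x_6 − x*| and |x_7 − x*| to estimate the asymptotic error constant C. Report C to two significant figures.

2.7

C ≈ |x_7 − x*| / |x_6 − x*|^2
  = 1.119e-4 / (6.402e-3)^2
  = 1.119e-4 / 4.09856e-05 ≈ 2.7302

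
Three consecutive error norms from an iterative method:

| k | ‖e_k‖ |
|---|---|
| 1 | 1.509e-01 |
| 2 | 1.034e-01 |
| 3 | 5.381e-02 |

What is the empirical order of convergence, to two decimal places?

p ≈ ln(‖e_3‖/‖e_2‖) / ln(‖e_2‖/‖e_1‖)
  = ln(5.381e-02/1.034e-01) / ln(1.034e-01/1.509e-01)
  = ln(0.520406) / ln(0.685222)
  = -0.65315 / -0.37801 ≈ 1.72786

1.73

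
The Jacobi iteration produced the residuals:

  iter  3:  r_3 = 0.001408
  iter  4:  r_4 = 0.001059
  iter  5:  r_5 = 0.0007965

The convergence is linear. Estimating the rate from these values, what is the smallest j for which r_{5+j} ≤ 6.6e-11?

58

Rate ρ ≈ r_5/r_4 = 0.0007965/0.001059 = 0.7521.
After j more steps, r_{5+j} ≈ 0.0007965·ρ^j; need ρ^j ≤ 6.6e-11/0.0007965 = 8.28625e-08.
j ≥ ln(8.28625e-08)/ln(0.7521) = -16.3061/-0.28489 = 57.236.
So 58 more iterations are needed.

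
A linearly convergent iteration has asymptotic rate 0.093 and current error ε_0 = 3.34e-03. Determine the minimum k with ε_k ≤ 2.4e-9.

6

After k steps, ε_k ≈ 3.34e-03·0.093^k.
Need 0.093^k ≤ 2.4e-9/3.34e-03 = 7.18563e-07.
k ≥ ln(7.18563e-07)/ln(0.093) = -14.1460/-2.37516 = 5.956.
Smallest integer k = 6.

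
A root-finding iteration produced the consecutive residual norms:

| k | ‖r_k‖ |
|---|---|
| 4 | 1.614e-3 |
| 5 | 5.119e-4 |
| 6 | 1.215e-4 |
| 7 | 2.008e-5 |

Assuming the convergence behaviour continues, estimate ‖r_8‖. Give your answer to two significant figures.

First estimate the order: p ≈ ln(‖r_7‖/‖r_6‖) / ln(‖r_6‖/‖r_5‖) = ln(2.008e-5/1.215e-4)/ln(1.215e-4/5.119e-4) = ln(0.165267)/ln(0.237351) ≈ 1.2517.
Then ‖r_8‖ ≈ ‖r_7‖·(‖r_7‖/‖r_6‖)^p = 2.008e-5·(0.165267)^1.2517 = 2.008e-5·0.105052 ≈ 2.109e-06.

2.1e-6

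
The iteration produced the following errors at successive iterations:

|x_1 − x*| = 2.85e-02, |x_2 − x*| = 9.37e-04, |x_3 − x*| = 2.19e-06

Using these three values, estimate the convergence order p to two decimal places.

p ≈ ln(|x_3 − x*|/|x_2 − x*|) / ln(|x_2 − x*|/|x_1 − x*|)
  = ln(2.19e-06/9.37e-04) / ln(9.37e-04/2.85e-02)
  = ln(0.00233725) / ln(0.0328772)
  = -6.05878 / -3.41498 ≈ 1.77418

1.77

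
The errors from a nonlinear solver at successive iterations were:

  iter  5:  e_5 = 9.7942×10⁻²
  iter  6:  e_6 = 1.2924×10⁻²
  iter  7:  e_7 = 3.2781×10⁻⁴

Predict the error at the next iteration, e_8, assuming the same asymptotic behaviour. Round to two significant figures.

First estimate the order: p ≈ ln(e_7/e_6) / ln(e_6/e_5) = ln(3.2781×10⁻⁴/1.2924×10⁻²)/ln(1.2924×10⁻²/9.7942×10⁻²) = ln(0.0253644)/ln(0.131956) ≈ 1.8143.
Then e_8 ≈ e_7·(e_7/e_6)^p = 3.2781×10⁻⁴·(0.0253644)^1.8143 = 3.2781×10⁻⁴·0.00127287 ≈ 4.173e-07.

4.2e-7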